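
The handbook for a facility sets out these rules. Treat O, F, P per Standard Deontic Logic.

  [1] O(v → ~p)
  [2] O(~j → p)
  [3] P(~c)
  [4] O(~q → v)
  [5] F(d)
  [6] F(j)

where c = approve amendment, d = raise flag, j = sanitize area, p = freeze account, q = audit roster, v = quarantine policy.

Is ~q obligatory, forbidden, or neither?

Forbidden

F(j) at premise 6 means O(~j).
From O(~j) and premise 2, O(~j → p), we obtain O(p).
The contrapositive of premise 1 (O(v → ~p)) is O(p → ~v), and O(p) is already established, so O(~v).
Premise 4 is O(~q → v); contrapositively O(~v → q). Since O(~v) holds, K gives O(q).
Premises 3, 5 do not contribute to this derivation.
Thus O(q), which is F(~q): ~q is forbidden.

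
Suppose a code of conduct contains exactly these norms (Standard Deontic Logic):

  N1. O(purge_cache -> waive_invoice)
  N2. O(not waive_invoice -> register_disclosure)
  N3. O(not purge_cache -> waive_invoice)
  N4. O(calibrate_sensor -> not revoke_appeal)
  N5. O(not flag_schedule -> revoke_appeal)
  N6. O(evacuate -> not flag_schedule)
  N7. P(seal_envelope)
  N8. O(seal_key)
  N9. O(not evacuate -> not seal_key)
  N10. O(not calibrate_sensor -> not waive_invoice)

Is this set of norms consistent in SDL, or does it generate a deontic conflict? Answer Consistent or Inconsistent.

By case analysis on purge_cache: premise 1 gives O(purge_cache -> waive_invoice) and premise 3 gives O(not purge_cache -> waive_invoice), so O(waive_invoice) either way.
The contrapositive of premise 10 (O(not calibrate_sensor -> not waive_invoice)) is O(waive_invoice -> calibrate_sensor), and O(waive_invoice) is already established, so O(calibrate_sensor).
Premise 4 is O(calibrate_sensor -> not revoke_appeal); since O(calibrate_sensor), deontic closure gives O(not revoke_appeal).
Premise 5 is O(not flag_schedule -> revoke_appeal); contrapositively O(not revoke_appeal -> flag_schedule). Since O(not revoke_appeal) holds, K gives O(flag_schedule).
Premise 6, O(evacuate -> not flag_schedule), contraposes to O(flag_schedule -> not evacuate); with O(flag_schedule) we get O(not evacuate).
With premise 9, O(not evacuate -> not seal_key), the K-axiom yields O(not seal_key).
However, premise 8 gives O(seal_key).
We now have both O(not seal_key) and O(seal_key) — seal_key is simultaneously obligatory and forbidden, violating the D-axiom.

Inconsistent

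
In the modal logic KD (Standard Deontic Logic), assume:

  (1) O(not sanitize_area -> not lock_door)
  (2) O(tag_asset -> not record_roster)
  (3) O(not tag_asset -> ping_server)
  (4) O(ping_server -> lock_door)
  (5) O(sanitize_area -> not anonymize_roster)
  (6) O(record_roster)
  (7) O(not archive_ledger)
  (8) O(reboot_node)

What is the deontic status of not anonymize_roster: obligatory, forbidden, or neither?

From premise 6 we have O(record_roster).
The contrapositive of premise 2 (O(tag_asset -> not record_roster)) is O(record_roster -> not tag_asset), and O(record_roster) is already established, so O(not tag_asset).
From O(not tag_asset) and premise 3, O(not tag_asset -> ping_server), we obtain O(ping_server).
Applying K to premise 4 (O(ping_server -> lock_door)) and O(ping_server) yields O(lock_door).
Premise 1 is O(not sanitize_area -> not lock_door); contrapositively O(lock_door -> sanitize_area). Since O(lock_door) holds, K gives O(sanitize_area).
With premise 5, O(sanitize_area -> not anonymize_roster), the K-axiom yields O(not anonymize_roster).
Premises 7, 8 do not contribute to this derivation.
Hence not anonymize_roster is obligatory.

Obligatory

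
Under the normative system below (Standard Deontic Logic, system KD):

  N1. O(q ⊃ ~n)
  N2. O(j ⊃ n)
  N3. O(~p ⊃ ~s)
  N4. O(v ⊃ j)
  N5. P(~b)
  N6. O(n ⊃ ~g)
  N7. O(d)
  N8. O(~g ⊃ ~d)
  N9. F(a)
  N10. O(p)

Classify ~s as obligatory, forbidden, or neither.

Neither

Premise 3 is O(~p ⊃ ~s), but O(~p) is not derivable from the premises, so it does not yield O(~s).
No premise or chain of K-axiom applications forces O(~s), and none forces O(s). So ~s is neither obligatory nor forbidden under these norms.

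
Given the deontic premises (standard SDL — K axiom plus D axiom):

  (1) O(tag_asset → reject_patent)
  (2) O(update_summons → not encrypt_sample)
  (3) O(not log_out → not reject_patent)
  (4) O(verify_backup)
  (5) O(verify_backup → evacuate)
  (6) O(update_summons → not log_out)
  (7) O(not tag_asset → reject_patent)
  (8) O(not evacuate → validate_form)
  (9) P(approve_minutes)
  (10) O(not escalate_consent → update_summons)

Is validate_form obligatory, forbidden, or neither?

Neither

Premise 8 is O(not evacuate → validate_form), but O(not evacuate) is not derivable from the premises, so it does not yield O(validate_form).
No premise or chain of K-axiom applications forces O(validate_form), and none forces O(not validate_form). So validate_form is neither obligatory nor forbidden under these norms.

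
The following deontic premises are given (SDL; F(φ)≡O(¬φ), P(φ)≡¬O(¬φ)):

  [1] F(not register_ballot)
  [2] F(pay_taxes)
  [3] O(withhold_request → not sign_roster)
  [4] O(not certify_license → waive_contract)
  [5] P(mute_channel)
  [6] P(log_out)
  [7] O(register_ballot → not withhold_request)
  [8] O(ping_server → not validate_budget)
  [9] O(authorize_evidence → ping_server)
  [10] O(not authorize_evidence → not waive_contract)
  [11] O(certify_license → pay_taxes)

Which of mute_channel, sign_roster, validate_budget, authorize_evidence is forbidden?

validate_budget

Premise 2, F(pay_taxes), is equivalent to O(not pay_taxes).
Premise 11 is O(certify_license → pay_taxes); contrapositively O(not pay_taxes → not certify_license). Since O(not pay_taxes) holds, K gives O(not certify_license).
Applying K to premise 4 (O(not certify_license → waive_contract)) and O(not certify_license) yields O(waive_contract).
Premise 10 is O(not authorize_evidence → not waive_contract); contrapositively O(waive_contract → authorize_evidence). Since O(waive_contract) holds, K gives O(authorize_evidence).
Premise 9 is O(authorize_evidence → ping_server); since O(authorize_evidence), deontic closure gives O(ping_server).
Premise 8 is O(ping_server → not validate_budget); since O(ping_server), deontic closure gives O(not validate_budget).
So O(not validate_budget) holds, i.e. validate_budget is forbidden. None of the other listed options is forbidden under the premises.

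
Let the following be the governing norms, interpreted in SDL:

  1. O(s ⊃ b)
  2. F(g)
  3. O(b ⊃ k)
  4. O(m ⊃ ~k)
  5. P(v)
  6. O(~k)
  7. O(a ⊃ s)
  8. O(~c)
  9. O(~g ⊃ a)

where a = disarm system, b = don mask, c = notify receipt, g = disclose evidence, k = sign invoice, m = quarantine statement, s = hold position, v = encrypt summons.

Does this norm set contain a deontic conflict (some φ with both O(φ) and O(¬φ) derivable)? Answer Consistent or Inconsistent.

Inconsistent

Premise 6 gives O(~k).
Premise 3, O(b ⊃ k), contraposes to O(~k ⊃ ~b); with O(~k) we get O(~b).
Premise 1, O(s ⊃ b), contraposes to O(~b ⊃ ~s); with O(~b) we get O(~s).
Premise 7 is O(a ⊃ s); contrapositively O(~s ⊃ ~a). Since O(~s) holds, K gives O(~a).
Premise 9, O(~g ⊃ a), contraposes to O(~a ⊃ g); with O(~a) we get O(g).
Yet premise 2 is F(g), i.e. O(~g).
We now have both O(g) and O(~g) — g is simultaneously obligatory and forbidden, violating the D-axiom.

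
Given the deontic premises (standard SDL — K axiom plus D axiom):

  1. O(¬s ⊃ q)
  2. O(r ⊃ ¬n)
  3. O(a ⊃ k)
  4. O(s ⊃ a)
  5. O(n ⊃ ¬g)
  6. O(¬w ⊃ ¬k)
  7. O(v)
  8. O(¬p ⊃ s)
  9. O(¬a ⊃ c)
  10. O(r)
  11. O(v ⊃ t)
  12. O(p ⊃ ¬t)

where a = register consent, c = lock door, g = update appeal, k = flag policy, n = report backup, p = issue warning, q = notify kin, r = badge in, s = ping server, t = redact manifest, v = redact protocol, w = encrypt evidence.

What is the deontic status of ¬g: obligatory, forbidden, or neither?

Neither

Premise 5 is O(n ⊃ ¬g), but O(n) is not derivable from the premises, so it does not yield O(¬g).
No premise or chain of K-axiom applications forces O(¬g), and none forces O(g). So ¬g is neither obligatory nor forbidden under these norms.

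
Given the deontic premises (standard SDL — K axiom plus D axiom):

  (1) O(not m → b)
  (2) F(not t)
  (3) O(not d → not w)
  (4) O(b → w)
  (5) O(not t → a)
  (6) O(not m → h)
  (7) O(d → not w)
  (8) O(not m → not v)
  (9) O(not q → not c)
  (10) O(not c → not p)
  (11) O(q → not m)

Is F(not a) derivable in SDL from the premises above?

No

Premise 5 is O(not t → a), but O(not t) is not derivable from the premises, so it does not yield O(a).
No other premise forces O(a). An ideal world satisfying every premise can still have not a true, so F(not a) is not derivable.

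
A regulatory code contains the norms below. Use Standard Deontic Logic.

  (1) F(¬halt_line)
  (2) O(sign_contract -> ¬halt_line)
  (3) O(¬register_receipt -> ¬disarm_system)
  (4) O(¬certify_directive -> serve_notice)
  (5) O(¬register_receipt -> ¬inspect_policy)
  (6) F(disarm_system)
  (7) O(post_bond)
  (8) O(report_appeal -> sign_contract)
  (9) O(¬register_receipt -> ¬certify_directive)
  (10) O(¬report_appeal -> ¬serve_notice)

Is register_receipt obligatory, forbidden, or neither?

Obligatory

Premise 1 is F(¬halt_line), i.e. O(halt_line).
Premise 2, O(sign_contract -> ¬halt_line), contraposes to O(halt_line -> ¬sign_contract); with O(halt_line) we get O(¬sign_contract).
The contrapositive of premise 8 (O(report_appeal -> sign_contract)) is O(¬sign_contract -> ¬report_appeal), and O(¬sign_contract) is already established, so O(¬report_appeal).
Premise 10 is O(¬report_appeal -> ¬serve_notice); since O(¬report_appeal), deontic closure gives O(¬serve_notice).
Premise 4, O(¬certify_directive -> serve_notice), contraposes to O(¬serve_notice -> certify_directive); with O(¬serve_notice) we get O(certify_directive).
Premise 9, O(¬register_receipt -> ¬certify_directive), contraposes to O(certify_directive -> register_receipt); with O(certify_directive) we get O(register_receipt).
Premises 3, 5, 6, 7 do not contribute to this derivation.
Hence register_receipt is obligatory.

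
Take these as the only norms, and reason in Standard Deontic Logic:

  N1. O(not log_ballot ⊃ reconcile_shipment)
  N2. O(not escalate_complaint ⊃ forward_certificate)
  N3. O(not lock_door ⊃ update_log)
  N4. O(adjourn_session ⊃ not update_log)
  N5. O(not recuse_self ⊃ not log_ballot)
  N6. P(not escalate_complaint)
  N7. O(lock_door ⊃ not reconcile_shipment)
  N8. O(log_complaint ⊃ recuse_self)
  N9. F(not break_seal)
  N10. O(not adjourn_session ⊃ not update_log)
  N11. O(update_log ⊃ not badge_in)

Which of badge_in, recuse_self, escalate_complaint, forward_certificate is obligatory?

recuse_self

Premises 10 and 4 are O(not adjourn_session ⊃ not update_log) and O(adjourn_session ⊃ not update_log); every ideal world satisfies not adjourn_session or adjourn_session, so in either case not update_log holds — hence O(not update_log).
Premise 3 is O(not lock_door ⊃ update_log); contrapositively O(not update_log ⊃ lock_door). Since O(not update_log) holds, K gives O(lock_door).
From O(lock_door) and premise 7, O(lock_door ⊃ not reconcile_shipment), we obtain O(not reconcile_shipment).
Premise 1 is O(not log_ballot ⊃ reconcile_shipment); contrapositively O(not reconcile_shipment ⊃ log_ballot). Since O(not reconcile_shipment) holds, K gives O(log_ballot).
Premise 5 is O(not recuse_self ⊃ not log_ballot); contrapositively O(log_ballot ⊃ recuse_self). Since O(log_ballot) holds, K gives O(recuse_self).
So O(recuse_self) holds — recuse_self is obligatory. None of the other listed options is made obligatory by any chain of premises.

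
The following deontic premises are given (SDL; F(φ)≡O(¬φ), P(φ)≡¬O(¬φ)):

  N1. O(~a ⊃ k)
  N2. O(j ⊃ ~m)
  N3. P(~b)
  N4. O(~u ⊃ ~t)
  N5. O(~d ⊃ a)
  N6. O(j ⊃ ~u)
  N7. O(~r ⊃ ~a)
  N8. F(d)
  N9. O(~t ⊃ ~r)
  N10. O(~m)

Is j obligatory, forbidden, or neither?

Forbidden

Premise 8, F(d), is equivalent to O(~d).
Premise 5 is O(~d ⊃ a); since O(~d), deontic closure gives O(a).
Premise 7 is O(~r ⊃ ~a); contrapositively O(a ⊃ r). Since O(a) holds, K gives O(r).
The contrapositive of premise 9 (O(~t ⊃ ~r)) is O(r ⊃ t), and O(r) is already established, so O(t).
Premise 4, O(~u ⊃ ~t), contraposes to O(t ⊃ u); with O(t) we get O(u).
Premise 6, O(j ⊃ ~u), contraposes to O(u ⊃ ~j); with O(u) we get O(~j).
Premises 1, 2, 3, 10 do not contribute to this derivation.
Thus O(~j), which is F(j): j is forbidden.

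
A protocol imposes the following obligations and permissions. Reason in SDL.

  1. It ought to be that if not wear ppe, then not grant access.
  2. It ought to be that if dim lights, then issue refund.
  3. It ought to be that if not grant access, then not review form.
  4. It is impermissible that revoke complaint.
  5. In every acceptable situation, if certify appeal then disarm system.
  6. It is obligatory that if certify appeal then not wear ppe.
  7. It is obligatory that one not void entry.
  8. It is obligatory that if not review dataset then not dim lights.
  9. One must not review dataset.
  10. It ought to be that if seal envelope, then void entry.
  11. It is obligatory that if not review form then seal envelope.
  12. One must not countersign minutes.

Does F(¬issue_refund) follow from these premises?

No

Premise 2 is O(dim_lights → issue_refund), but O(dim_lights) is not derivable from the premises, so it does not yield O(issue_refund).
No other premise forces O(issue_refund). An ideal world satisfying every premise can still have ¬issue_refund true, so F(¬issue_refund) is not derivable.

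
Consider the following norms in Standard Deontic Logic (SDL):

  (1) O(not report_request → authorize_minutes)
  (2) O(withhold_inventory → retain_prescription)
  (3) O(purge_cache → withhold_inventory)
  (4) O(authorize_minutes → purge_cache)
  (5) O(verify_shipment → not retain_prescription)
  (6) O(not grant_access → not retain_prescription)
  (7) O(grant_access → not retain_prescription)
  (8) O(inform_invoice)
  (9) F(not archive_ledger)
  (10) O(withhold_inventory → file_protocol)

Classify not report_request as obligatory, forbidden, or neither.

By case analysis on grant_access: premise 7 gives O(grant_access → not retain_prescription) and premise 6 gives O(not grant_access → not retain_prescription), so O(not retain_prescription) either way.
Premise 2 is O(withhold_inventory → retain_prescription); contrapositively O(not retain_prescription → not withhold_inventory). Since O(not retain_prescription) holds, K gives O(not withhold_inventory).
The contrapositive of premise 3 (O(purge_cache → withhold_inventory)) is O(not withhold_inventory → not purge_cache), and O(not withhold_inventory) is already established, so O(not purge_cache).
The contrapositive of premise 4 (O(authorize_minutes → purge_cache)) is O(not purge_cache → not authorize_minutes), and O(not purge_cache) is already established, so O(not authorize_minutes).
The contrapositive of premise 1 (O(not report_request → authorize_minutes)) is O(not authorize_minutes → report_request), and O(not authorize_minutes) is already established, so O(report_request).
Premises 5, 8, 9, 10 do not contribute to this derivation.
Thus O(report_request), which is F(not report_request): not report_request is forbidden.

Forbidden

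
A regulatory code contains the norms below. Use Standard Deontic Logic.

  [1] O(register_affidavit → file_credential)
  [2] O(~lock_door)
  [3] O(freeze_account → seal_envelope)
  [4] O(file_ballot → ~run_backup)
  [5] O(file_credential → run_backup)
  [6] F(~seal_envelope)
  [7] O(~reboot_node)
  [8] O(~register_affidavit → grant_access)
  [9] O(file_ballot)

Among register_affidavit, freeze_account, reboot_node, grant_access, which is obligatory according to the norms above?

grant_access

From premise 9 we have O(file_ballot).
With premise 4, O(file_ballot → ~run_backup), the K-axiom yields O(~run_backup).
Premise 5 is O(file_credential → run_backup); contrapositively O(~run_backup → ~file_credential). Since O(~run_backup) holds, K gives O(~file_credential).
The contrapositive of premise 1 (O(register_affidavit → file_credential)) is O(~file_credential → ~register_affidavit), and O(~file_credential) is already established, so O(~register_affidavit).
Premise 8 is O(~register_affidavit → grant_access); since O(~register_affidavit), deontic closure gives O(grant_access).
So O(grant_access) holds — grant_access is obligatory. None of the other listed options is made obligatory by any chain of premises.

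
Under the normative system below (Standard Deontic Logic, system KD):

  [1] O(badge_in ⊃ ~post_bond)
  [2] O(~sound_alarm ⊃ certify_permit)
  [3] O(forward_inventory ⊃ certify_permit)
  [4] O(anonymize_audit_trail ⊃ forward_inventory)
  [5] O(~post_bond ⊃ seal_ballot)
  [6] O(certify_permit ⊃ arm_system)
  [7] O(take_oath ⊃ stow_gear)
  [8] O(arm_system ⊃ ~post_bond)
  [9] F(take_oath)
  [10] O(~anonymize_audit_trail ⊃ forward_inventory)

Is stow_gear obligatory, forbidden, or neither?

Premise 7 is O(take_oath ⊃ stow_gear), but O(take_oath) is not derivable from the premises, so it does not yield O(stow_gear).
No premise or chain of K-axiom applications forces O(stow_gear), and none forces O(~stow_gear). So stow_gear is neither obligatory nor forbidden under these norms.

Neither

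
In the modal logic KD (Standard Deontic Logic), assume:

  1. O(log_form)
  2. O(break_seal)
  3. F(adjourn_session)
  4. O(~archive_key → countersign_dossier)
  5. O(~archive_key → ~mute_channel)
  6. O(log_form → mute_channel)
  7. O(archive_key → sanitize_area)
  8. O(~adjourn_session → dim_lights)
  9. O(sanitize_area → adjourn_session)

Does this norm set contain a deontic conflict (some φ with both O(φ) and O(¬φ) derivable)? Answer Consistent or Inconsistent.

Premise 1 gives O(log_form).
With premise 6, O(log_form → mute_channel), the K-axiom yields O(mute_channel).
Premise 5, O(~archive_key → ~mute_channel), contraposes to O(mute_channel → archive_key); with O(mute_channel) we get O(archive_key).
With premise 7, O(archive_key → sanitize_area), the K-axiom yields O(sanitize_area).
From O(sanitize_area) and premise 9, O(sanitize_area → adjourn_session), we obtain O(adjourn_session).
But premise 3, F(adjourn_session), means O(~adjourn_session).
We now have both O(adjourn_session) and O(~adjourn_session) — adjourn_session is simultaneously obligatory and forbidden, violating the D-axiom.

Inconsistent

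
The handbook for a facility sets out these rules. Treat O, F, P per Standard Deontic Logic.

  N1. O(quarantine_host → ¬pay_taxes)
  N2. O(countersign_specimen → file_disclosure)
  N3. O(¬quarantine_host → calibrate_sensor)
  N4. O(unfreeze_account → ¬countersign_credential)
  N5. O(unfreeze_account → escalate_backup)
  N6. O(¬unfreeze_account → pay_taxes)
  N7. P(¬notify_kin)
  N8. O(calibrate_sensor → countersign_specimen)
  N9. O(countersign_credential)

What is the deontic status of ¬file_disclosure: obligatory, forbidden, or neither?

From premise 9 we have O(countersign_credential).
Premise 4 is O(unfreeze_account → ¬countersign_credential); contrapositively O(countersign_credential → ¬unfreeze_account). Since O(countersign_credential) holds, K gives O(¬unfreeze_account).
From O(¬unfreeze_account) and premise 6, O(¬unfreeze_account → pay_taxes), we obtain O(pay_taxes).
Premise 1, O(quarantine_host → ¬pay_taxes), contraposes to O(pay_taxes → ¬quarantine_host); with O(pay_taxes) we get O(¬quarantine_host).
Applying K to premise 3 (O(¬quarantine_host → calibrate_sensor)) and O(¬quarantine_host) yields O(calibrate_sensor).
From O(calibrate_sensor) and premise 8, O(calibrate_sensor → countersign_specimen), we obtain O(countersign_specimen).
From O(countersign_specimen) and premise 2, O(countersign_specimen → file_disclosure), we obtain O(file_disclosure).
Premises 5, 7 do not contribute to this derivation.
Thus O(file_disclosure), which is F(¬file_disclosure): ¬file_disclosure is forbidden.

Forbidden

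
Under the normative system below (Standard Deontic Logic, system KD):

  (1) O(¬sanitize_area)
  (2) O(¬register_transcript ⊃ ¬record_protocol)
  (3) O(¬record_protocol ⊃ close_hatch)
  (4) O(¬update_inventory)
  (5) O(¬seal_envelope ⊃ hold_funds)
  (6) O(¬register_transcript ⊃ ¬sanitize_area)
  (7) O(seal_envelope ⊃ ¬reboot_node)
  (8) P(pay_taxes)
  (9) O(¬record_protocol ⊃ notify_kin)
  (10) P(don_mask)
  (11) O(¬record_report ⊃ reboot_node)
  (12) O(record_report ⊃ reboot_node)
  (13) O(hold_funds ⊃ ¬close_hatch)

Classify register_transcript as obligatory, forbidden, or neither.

Obligatory

Premises 12 and 11 cover both cases: O(record_report ⊃ reboot_node) and O(¬record_report ⊃ reboot_node). Since record_report ∨ ¬record_report is a tautology, O(reboot_node) follows.
The contrapositive of premise 7 (O(seal_envelope ⊃ ¬reboot_node)) is O(reboot_node ⊃ ¬seal_envelope), and O(reboot_node) is already established, so O(¬seal_envelope).
Premise 5 is O(¬seal_envelope ⊃ hold_funds); since O(¬seal_envelope), deontic closure gives O(hold_funds).
Applying K to premise 13 (O(hold_funds ⊃ ¬close_hatch)) and O(hold_funds) yields O(¬close_hatch).
Premise 3 is O(¬record_protocol ⊃ close_hatch); contrapositively O(¬close_hatch ⊃ record_protocol). Since O(¬close_hatch) holds, K gives O(record_protocol).
Premise 2 is O(¬register_transcript ⊃ ¬record_protocol); contrapositively O(record_protocol ⊃ register_transcript). Since O(record_protocol) holds, K gives O(register_transcript).
Premises 1, 4, 6, 8, 9, 10 do not contribute to this derivation.
Hence register_transcript is obligatory.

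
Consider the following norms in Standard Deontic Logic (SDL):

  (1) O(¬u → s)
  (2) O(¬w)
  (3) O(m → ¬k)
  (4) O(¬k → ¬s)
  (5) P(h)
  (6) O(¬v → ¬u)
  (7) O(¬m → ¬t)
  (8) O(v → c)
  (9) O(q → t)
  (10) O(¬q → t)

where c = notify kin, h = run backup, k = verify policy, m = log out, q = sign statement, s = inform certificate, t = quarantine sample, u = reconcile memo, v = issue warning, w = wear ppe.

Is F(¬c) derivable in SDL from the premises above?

Yes

Premises 10 and 9 are O(¬q → t) and O(q → t); every ideal world satisfies ¬q or q, so in either case t holds — hence O(t).
Premise 7, O(¬m → ¬t), contraposes to O(t → m); with O(t) we get O(m).
Applying K to premise 3 (O(m → ¬k)) and O(m) yields O(¬k).
Premise 4 is O(¬k → ¬s); since O(¬k), deontic closure gives O(¬s).
Premise 1 is O(¬u → s); contrapositively O(¬s → u). Since O(¬s) holds, K gives O(u).
The contrapositive of premise 6 (O(¬v → ¬u)) is O(u → v), and O(u) is already established, so O(v).
Applying K to premise 8 (O(v → c)) and O(v) yields O(c).
Premises 2, 5 do not contribute to this derivation.
So O(c) holds, i.e. F(¬c). The claim follows.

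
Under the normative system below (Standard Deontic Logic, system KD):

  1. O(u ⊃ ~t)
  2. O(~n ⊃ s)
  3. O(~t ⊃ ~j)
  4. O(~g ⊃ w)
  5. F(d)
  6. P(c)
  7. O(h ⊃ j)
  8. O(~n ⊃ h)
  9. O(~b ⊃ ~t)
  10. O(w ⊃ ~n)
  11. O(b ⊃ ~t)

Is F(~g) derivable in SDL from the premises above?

By case analysis on ~b: premise 9 gives O(~b ⊃ ~t) and premise 11 gives O(b ⊃ ~t), so O(~t) either way.
From O(~t) and premise 3, O(~t ⊃ ~j), we obtain O(~j).
The contrapositive of premise 7 (O(h ⊃ j)) is O(~j ⊃ ~h), and O(~j) is already established, so O(~h).
The contrapositive of premise 8 (O(~n ⊃ h)) is O(~h ⊃ n), and O(~h) is already established, so O(n).
Premise 10, O(w ⊃ ~n), contraposes to O(n ⊃ ~w); with O(n) we get O(~w).
Premise 4, O(~g ⊃ w), contraposes to O(~w ⊃ g); with O(~w) we get O(g).
Premises 1, 2, 5, 6 do not contribute to this derivation.
So O(g) holds, i.e. F(~g). The claim follows.

Yes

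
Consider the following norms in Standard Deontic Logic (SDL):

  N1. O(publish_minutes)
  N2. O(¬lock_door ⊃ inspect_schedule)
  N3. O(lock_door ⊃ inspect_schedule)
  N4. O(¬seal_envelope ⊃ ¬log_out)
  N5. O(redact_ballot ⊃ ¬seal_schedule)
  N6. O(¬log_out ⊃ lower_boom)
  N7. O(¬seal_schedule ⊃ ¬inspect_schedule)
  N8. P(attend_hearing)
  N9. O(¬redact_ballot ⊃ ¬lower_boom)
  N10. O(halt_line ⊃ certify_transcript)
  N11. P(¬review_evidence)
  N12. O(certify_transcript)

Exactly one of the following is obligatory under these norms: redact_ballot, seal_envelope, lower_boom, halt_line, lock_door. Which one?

seal_envelope

By case analysis on ¬lock_door: premise 2 gives O(¬lock_door ⊃ inspect_schedule) and premise 3 gives O(lock_door ⊃ inspect_schedule), so O(inspect_schedule) either way.
The contrapositive of premise 7 (O(¬seal_schedule ⊃ ¬inspect_schedule)) is O(inspect_schedule ⊃ seal_schedule), and O(inspect_schedule) is already established, so O(seal_schedule).
The contrapositive of premise 5 (O(redact_ballot ⊃ ¬seal_schedule)) is O(seal_schedule ⊃ ¬redact_ballot), and O(seal_schedule) is already established, so O(¬redact_ballot).
From O(¬redact_ballot) and premise 9, O(¬redact_ballot ⊃ ¬lower_boom), we obtain O(¬lower_boom).
Premise 6 is O(¬log_out ⊃ lower_boom); contrapositively O(¬lower_boom ⊃ log_out). Since O(¬lower_boom) holds, K gives O(log_out).
Premise 4 is O(¬seal_envelope ⊃ ¬log_out); contrapositively O(log_out ⊃ seal_envelope). Since O(log_out) holds, K gives O(seal_envelope).
So O(seal_envelope) holds — seal_envelope is obligatory. None of the other listed options is made obligatory by any chain of premises.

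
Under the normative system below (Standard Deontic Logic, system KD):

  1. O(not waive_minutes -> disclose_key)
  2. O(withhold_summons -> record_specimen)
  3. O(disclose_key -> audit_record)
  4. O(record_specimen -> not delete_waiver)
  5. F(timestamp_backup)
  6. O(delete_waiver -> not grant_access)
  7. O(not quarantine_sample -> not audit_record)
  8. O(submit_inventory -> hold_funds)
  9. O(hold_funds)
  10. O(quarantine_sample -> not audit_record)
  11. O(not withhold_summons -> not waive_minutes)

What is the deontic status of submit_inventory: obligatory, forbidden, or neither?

Premise 8 is O(submit_inventory -> hold_funds); even if O(hold_funds) held, inferring O(submit_inventory) would be affirming the consequent — invalid.
No premise or chain of K-axiom applications forces O(submit_inventory), and none forces O(not submit_inventory). So submit_inventory is neither obligatory nor forbidden under these norms.

Neither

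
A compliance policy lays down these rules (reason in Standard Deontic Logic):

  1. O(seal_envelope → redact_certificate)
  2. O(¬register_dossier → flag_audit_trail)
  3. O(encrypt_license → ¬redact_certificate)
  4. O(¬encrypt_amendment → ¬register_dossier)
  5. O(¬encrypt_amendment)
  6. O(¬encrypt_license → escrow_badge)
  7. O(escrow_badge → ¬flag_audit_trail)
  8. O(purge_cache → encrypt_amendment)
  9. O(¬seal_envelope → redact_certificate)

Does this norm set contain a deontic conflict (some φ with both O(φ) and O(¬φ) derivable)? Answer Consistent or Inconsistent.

Inconsistent

By case analysis on seal_envelope: premise 1 gives O(seal_envelope → redact_certificate) and premise 9 gives O(¬seal_envelope → redact_certificate), so O(redact_certificate) either way.
Premise 3 is O(encrypt_license → ¬redact_certificate); contrapositively O(redact_certificate → ¬encrypt_license). Since O(redact_certificate) holds, K gives O(¬encrypt_license).
Premise 6 is O(¬encrypt_license → escrow_badge); since O(¬encrypt_license), deontic closure gives O(escrow_badge).
Applying K to premise 7 (O(escrow_badge → ¬flag_audit_trail)) and O(escrow_badge) yields O(¬flag_audit_trail).
The contrapositive of premise 2 (O(¬register_dossier → flag_audit_trail)) is O(¬flag_audit_trail → register_dossier), and O(¬flag_audit_trail) is already established, so O(register_dossier).
Premise 4, O(¬encrypt_amendment → ¬register_dossier), contraposes to O(register_dossier → encrypt_amendment); with O(register_dossier) we get O(encrypt_amendment).
Yet premise 5 states O(¬encrypt_amendment).
We now have both O(encrypt_amendment) and O(¬encrypt_amendment) — encrypt_amendment is simultaneously obligatory and forbidden, violating the D-axiom.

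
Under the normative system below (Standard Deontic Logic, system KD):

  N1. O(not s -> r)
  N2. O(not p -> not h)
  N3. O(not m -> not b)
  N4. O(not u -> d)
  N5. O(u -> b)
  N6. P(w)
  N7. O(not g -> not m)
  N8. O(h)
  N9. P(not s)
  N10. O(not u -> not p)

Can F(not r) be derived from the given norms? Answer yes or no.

Premise 1 is O(not s -> r), but O(not s) is not derivable from the premises (the permission P(not s) asserts only not O(s), not O(not s)), so it does not yield O(r).
No other premise forces O(r). An ideal world satisfying every premise can still have not r true, so F(not r) is not derivable.

No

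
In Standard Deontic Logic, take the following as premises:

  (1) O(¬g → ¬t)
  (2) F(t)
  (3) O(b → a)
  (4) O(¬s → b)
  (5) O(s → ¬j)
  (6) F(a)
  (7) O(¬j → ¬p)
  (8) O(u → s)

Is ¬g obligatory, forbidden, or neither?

Neither

Premise 1 is O(¬g → ¬t); even if O(¬t) held, inferring O(¬g) would be affirming the consequent — invalid.
No premise or chain of K-axiom applications forces O(¬g), and none forces O(g). So ¬g is neither obligatory nor forbidden under these norms.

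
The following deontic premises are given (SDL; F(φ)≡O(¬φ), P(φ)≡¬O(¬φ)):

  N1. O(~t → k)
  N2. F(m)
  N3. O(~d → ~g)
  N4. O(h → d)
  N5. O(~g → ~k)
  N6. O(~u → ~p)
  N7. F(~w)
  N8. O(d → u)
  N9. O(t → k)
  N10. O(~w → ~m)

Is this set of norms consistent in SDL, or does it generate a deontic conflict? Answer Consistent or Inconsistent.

Consistent

Premise 10 is O(~w → ~m); even if O(~m) held, inferring O(~w) would be affirming the consequent — invalid.
So O(~w) is not derivable, and the apparent clash with O(w) does not arise.
A world satisfying every obligation exists (e.g. d=true, g=true, h=false, k=true, m=false, p=false, t=false, u=true, w=true); no atom is both obligatory and forbidden, so the set is consistent.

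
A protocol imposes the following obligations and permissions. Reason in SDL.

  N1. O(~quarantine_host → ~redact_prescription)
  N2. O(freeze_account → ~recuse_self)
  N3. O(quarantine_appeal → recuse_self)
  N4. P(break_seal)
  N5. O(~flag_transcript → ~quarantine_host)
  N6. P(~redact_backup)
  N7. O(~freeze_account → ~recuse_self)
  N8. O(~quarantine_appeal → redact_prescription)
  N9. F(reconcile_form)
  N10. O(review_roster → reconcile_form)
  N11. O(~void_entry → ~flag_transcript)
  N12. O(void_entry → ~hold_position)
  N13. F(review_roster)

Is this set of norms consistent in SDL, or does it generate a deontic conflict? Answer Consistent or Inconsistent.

Consistent

Premise 10 is O(review_roster → reconcile_form), but O(review_roster) is not derivable from the premises, so it does not yield O(reconcile_form).
So O(reconcile_form) is not derivable, and the apparent clash with O(~reconcile_form) does not arise.
A world satisfying every obligation exists (e.g. break_seal=false, flag_transcript=true, freeze_account=false, hold_position=false, quarantine_appeal=false, quarantine_host=true, reconcile_form=false, recuse_self=false, redact_backup=false, redact_prescription=true, review_roster=false, void_entry=true); no atom is both obligatory and forbidden, so the set is consistent.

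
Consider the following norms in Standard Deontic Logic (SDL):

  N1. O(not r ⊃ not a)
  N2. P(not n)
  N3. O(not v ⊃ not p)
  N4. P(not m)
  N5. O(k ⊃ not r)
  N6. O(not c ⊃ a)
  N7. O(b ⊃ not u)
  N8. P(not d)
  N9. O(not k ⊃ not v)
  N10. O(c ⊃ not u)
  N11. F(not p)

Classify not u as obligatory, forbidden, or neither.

Premise 11, F(not p), is equivalent to O(p).
Premise 3 is O(not v ⊃ not p); contrapositively O(p ⊃ v). Since O(p) holds, K gives O(v).
Premise 9, O(not k ⊃ not v), contraposes to O(v ⊃ k); with O(v) we get O(k).
From O(k) and premise 5, O(k ⊃ not r), we obtain O(not r).
From O(not r) and premise 1, O(not r ⊃ not a), we obtain O(not a).
Premise 6 is O(not c ⊃ a); contrapositively O(not a ⊃ c). Since O(not a) holds, K gives O(c).
With premise 10, O(c ⊃ not u), the K-axiom yields O(not u).
Premises 2, 4, 7, 8 do not contribute to this derivation.
Hence not u is obligatory.

Obligatory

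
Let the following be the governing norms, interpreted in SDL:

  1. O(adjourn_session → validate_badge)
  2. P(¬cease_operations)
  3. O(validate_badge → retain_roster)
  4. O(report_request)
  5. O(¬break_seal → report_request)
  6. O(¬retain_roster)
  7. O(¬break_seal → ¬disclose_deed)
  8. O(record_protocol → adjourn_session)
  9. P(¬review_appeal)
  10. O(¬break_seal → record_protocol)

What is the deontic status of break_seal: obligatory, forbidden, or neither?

Obligatory

From premise 6 we have O(¬retain_roster).
The contrapositive of premise 3 (O(validate_badge → retain_roster)) is O(¬retain_roster → ¬validate_badge), and O(¬retain_roster) is already established, so O(¬validate_badge).
Premise 1 is O(adjourn_session → validate_badge); contrapositively O(¬validate_badge → ¬adjourn_session). Since O(¬validate_badge) holds, K gives O(¬adjourn_session).
Premise 8, O(record_protocol → adjourn_session), contraposes to O(¬adjourn_session → ¬record_protocol); with O(¬adjourn_session) we get O(¬record_protocol).
Premise 10, O(¬break_seal → record_protocol), contraposes to O(¬record_protocol → break_seal); with O(¬record_protocol) we get O(break_seal).
Premises 2, 4, 5, 7, 9 do not contribute to this derivation.
Hence break_seal is obligatory.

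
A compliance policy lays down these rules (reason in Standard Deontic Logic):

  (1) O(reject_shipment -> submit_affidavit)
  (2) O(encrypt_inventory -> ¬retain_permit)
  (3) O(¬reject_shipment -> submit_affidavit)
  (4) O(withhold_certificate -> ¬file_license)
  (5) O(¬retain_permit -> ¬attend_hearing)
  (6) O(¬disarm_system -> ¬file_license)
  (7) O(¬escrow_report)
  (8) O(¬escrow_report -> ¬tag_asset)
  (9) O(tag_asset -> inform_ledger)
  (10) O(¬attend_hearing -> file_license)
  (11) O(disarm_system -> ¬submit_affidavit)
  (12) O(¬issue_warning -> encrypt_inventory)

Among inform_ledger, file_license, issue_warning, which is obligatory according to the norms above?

Premises 3 and 1 are O(¬reject_shipment -> submit_affidavit) and O(reject_shipment -> submit_affidavit); every ideal world satisfies ¬reject_shipment or reject_shipment, so in either case submit_affidavit holds — hence O(submit_affidavit).
Premise 11 is O(disarm_system -> ¬submit_affidavit); contrapositively O(submit_affidavit -> ¬disarm_system). Since O(submit_affidavit) holds, K gives O(¬disarm_system).
With premise 6, O(¬disarm_system -> ¬file_license), the K-axiom yields O(¬file_license).
Premise 10 is O(¬attend_hearing -> file_license); contrapositively O(¬file_license -> attend_hearing). Since O(¬file_license) holds, K gives O(attend_hearing).
The contrapositive of premise 5 (O(¬retain_permit -> ¬attend_hearing)) is O(attend_hearing -> retain_permit), and O(attend_hearing) is already established, so O(retain_permit).
Premise 2 is O(encrypt_inventory -> ¬retain_permit); contrapositively O(retain_permit -> ¬encrypt_inventory). Since O(retain_permit) holds, K gives O(¬encrypt_inventory).
Premise 12 is O(¬issue_warning -> encrypt_inventory); contrapositively O(¬encrypt_inventory -> issue_warning). Since O(¬encrypt_inventory) holds, K gives O(issue_warning).
So O(issue_warning) holds — issue_warning is obligatory. None of the other listed options is made obligatory by any chain of premises.

issue_warning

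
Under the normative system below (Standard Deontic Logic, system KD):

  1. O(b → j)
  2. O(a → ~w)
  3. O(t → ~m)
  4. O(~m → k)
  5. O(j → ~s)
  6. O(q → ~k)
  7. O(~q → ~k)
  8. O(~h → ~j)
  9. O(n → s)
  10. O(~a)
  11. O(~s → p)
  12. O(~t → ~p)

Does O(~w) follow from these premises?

No

Premise 2 is O(a → ~w), but O(a) is not derivable from the premises, so it does not yield O(~w).
No other premise forces O(~w). An ideal world satisfying every premise can still have ~w false, so O(~w) is not derivable.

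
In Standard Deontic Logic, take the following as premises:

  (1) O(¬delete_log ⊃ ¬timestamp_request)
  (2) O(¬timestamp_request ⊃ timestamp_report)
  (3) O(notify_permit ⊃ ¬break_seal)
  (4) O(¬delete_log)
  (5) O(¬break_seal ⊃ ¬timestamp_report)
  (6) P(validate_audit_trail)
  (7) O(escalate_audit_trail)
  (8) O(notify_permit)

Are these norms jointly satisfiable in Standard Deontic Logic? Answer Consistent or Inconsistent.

From premise 4 we have O(¬delete_log).
Applying K to premise 1 (O(¬delete_log ⊃ ¬timestamp_request)) and O(¬delete_log) yields O(¬timestamp_request).
From O(¬timestamp_request) and premise 2, O(¬timestamp_request ⊃ timestamp_report), we obtain O(timestamp_report).
Premise 5 is O(¬break_seal ⊃ ¬timestamp_report); contrapositively O(timestamp_report ⊃ break_seal). Since O(timestamp_report) holds, K gives O(break_seal).
Premise 3, O(notify_permit ⊃ ¬break_seal), contraposes to O(break_seal ⊃ ¬notify_permit); with O(break_seal) we get O(¬notify_permit).
But premise 8 directly asserts O(notify_permit).
We now have both O(¬notify_permit) and O(notify_permit) — notify_permit is simultaneously obligatory and forbidden, violating the D-axiom.

Inconsistent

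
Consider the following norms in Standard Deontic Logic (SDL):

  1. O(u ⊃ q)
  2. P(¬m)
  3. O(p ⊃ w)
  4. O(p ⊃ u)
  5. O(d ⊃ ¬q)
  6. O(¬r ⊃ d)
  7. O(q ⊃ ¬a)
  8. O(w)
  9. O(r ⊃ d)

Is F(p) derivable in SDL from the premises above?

Yes

Premises 6 and 9 cover both cases: O(¬r ⊃ d) and O(r ⊃ d). Since ¬r ∨ r is a tautology, O(d) follows.
From O(d) and premise 5, O(d ⊃ ¬q), we obtain O(¬q).
Premise 1, O(u ⊃ q), contraposes to O(¬q ⊃ ¬u); with O(¬q) we get O(¬u).
Premise 4 is O(p ⊃ u); contrapositively O(¬u ⊃ ¬p). Since O(¬u) holds, K gives O(¬p).
Premises 2, 3, 7, 8 do not contribute to this derivation.
So O(¬p) holds, i.e. F(p). The claim follows.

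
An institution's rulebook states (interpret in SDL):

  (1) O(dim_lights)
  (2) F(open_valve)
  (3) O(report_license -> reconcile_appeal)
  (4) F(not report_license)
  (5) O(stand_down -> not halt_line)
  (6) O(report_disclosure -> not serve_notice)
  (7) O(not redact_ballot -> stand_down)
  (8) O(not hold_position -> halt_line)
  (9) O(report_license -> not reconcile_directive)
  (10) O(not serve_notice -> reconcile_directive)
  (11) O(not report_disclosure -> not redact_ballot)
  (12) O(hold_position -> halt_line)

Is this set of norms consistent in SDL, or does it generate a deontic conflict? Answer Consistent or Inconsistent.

Inconsistent

By case analysis on hold_position: premise 12 gives O(hold_position -> halt_line) and premise 8 gives O(not hold_position -> halt_line), so O(halt_line) either way.
Premise 5 is O(stand_down -> not halt_line); contrapositively O(halt_line -> not stand_down). Since O(halt_line) holds, K gives O(not stand_down).
Premise 7, O(not redact_ballot -> stand_down), contraposes to O(not stand_down -> redact_ballot); with O(not stand_down) we get O(redact_ballot).
Premise 11 is O(not report_disclosure -> not redact_ballot); contrapositively O(redact_ballot -> report_disclosure). Since O(redact_ballot) holds, K gives O(report_disclosure).
With premise 6, O(report_disclosure -> not serve_notice), the K-axiom yields O(not serve_notice).
With premise 10, O(not serve_notice -> reconcile_directive), the K-axiom yields O(reconcile_directive).
The contrapositive of premise 9 (O(report_license -> not reconcile_directive)) is O(reconcile_directive -> not report_license), and O(reconcile_directive) is already established, so O(not report_license).
However, F(not report_license) at premise 4 amounts to O(report_license).
We now have both O(not report_license) and O(report_license) — report_license is simultaneously obligatory and forbidden, violating the D-axiom.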